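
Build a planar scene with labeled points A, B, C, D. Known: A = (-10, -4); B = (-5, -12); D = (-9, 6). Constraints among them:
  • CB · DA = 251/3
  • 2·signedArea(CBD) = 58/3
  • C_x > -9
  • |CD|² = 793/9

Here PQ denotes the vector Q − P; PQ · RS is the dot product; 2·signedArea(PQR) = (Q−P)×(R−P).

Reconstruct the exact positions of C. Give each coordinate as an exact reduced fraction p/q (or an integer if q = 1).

C = (-8, -10/3)

1. C_x = -8  [2·signedArea(CBD) = 58/3 ∩ CB · DA = 251/3]
2. C_y = -10/3  [2·signedArea(CBD) = 58/3 ∩ CB · DA = 251/3]
   → C = (-8, -10/3)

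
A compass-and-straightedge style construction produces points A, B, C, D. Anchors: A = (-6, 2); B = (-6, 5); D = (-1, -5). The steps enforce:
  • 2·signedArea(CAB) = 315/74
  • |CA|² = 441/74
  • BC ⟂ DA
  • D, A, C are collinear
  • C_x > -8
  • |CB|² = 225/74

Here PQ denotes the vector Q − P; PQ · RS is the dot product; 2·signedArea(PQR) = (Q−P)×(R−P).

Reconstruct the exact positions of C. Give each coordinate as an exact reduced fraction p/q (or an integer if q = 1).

C = (-549/74, 295/74)

1. C_x = -549/74  [D, A, C are collinear ∩ BC ⟂ DA]
2. C_y = 295/74  [D, A, C are collinear ∩ BC ⟂ DA]
   → C = (-549/74, 295/74)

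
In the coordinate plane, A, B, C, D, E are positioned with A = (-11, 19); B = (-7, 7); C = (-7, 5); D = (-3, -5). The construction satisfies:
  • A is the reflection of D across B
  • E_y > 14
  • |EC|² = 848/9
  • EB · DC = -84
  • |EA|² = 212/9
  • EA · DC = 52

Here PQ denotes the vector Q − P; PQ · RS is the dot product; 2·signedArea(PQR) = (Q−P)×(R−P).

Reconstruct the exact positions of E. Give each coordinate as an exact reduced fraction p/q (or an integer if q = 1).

E = (-29/3, 43/3)

1. E_x = -29/3  [line 4·x + -10·y + 182 = 0 ∩ |EC|² = 848/9]
2. E_y = 43/3  [line 4·x + -10·y + 182 = 0 ∩ |EC|² = 848/9]
   → E = (-29/3, 43/3)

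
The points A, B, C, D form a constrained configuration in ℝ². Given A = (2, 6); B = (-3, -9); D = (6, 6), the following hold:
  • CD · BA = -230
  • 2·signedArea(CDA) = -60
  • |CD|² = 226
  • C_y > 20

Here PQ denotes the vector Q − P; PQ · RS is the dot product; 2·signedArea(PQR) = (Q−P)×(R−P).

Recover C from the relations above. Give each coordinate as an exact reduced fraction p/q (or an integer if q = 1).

1. C_x = 7  [CD · BA = -230 ∩ 2·signedArea(CDA) = -60]
2. C_y = 21  [CD · BA = -230 ∩ 2·signedArea(CDA) = -60]
   → C = (7, 21)

C = (7, 21)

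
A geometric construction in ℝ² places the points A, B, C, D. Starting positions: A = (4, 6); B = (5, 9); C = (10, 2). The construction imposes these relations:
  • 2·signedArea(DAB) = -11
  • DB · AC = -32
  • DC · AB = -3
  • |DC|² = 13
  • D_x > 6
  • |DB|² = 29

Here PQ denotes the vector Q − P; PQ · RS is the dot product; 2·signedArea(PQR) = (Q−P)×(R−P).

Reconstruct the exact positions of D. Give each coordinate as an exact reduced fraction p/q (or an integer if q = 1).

1. D_x = 7  [2·signedArea(DAB) = -11 ∩ DC · AB = -3]
2. D_y = 4  [2·signedArea(DAB) = -11 ∩ DC · AB = -3]
   → D = (7, 4)

D = (7, 4)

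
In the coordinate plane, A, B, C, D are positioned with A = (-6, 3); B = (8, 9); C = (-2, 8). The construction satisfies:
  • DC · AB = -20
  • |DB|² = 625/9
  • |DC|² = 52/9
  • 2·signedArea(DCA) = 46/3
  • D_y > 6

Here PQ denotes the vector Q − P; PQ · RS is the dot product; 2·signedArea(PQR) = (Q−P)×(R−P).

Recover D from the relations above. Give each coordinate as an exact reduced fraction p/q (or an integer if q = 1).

D = (0, 20/3)

1. D_x = 0  [DC · AB = -20 ∩ 2·signedArea(DCA) = 46/3]
2. D_y = 20/3  [DC · AB = -20 ∩ 2·signedArea(DCA) = 46/3]
   → D = (0, 20/3)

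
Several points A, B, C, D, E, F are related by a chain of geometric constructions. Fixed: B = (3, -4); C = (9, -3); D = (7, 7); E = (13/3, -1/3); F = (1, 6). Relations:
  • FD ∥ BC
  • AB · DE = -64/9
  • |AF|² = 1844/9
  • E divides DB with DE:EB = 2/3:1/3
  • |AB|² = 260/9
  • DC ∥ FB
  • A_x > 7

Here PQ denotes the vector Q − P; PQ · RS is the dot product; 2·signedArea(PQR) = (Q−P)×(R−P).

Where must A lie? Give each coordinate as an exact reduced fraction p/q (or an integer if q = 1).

1. A_x = 23/3  [line 8/3·x + 22/3·y + 256/9 = 0 ∩ |AF|² = 1844/9]
2. A_y = -20/3  [line 8/3·x + 22/3·y + 256/9 = 0 ∩ |AF|² = 1844/9]
   → A = (23/3, -20/3)

A = (23/3, -20/3)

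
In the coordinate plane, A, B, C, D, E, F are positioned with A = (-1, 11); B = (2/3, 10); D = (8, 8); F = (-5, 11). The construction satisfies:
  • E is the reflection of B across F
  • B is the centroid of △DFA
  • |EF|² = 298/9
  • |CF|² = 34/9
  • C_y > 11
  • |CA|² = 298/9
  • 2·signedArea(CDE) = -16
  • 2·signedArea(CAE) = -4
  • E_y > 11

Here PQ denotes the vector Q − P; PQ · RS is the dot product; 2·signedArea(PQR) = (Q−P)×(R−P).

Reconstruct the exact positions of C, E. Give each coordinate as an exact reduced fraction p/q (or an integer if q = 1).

1. E_x = -32/3  [E is the reflection of B across F]
2. E_y = 12  [E is the reflection of B across F]
   → E = (-32/3, 12)
3. C_x = -20/3  [2·signedArea(CAE) = -4 ∩ 2·signedArea(CDE) = -16]
4. C_y = 12  [2·signedArea(CAE) = -4 ∩ 2·signedArea(CDE) = -16]
   → C = (-20/3, 12)

C = (-20/3, 12)
E = (-32/3, 12)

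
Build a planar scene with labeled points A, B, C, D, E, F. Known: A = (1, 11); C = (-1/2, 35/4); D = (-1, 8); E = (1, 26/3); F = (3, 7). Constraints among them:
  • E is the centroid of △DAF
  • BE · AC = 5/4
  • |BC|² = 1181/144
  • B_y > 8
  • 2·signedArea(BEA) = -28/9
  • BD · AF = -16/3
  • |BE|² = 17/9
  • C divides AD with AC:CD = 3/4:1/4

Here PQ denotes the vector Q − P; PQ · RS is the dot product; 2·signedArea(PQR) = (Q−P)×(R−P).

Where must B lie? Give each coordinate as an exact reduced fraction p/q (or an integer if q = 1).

B = (7/3, 25/3)

1. B_x = 7/3  [BE · AC = 5/4 ∩ BD · AF = -16/3]
2. B_y = 25/3  [BE · AC = 5/4 ∩ BD · AF = -16/3]
   → B = (7/3, 25/3)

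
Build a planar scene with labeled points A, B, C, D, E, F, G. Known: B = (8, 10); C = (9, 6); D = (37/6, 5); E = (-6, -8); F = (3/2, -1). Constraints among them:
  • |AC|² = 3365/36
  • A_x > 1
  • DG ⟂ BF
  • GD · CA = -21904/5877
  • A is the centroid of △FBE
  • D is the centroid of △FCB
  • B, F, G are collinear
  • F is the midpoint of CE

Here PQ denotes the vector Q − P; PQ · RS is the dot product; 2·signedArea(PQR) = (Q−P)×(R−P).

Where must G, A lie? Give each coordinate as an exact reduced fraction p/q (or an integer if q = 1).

A = (7/6, 1/3)
G = (20905/3918, 10757/1959)

1. G_x = 20905/3918  [B, F, G are collinear ∩ DG ⟂ BF]
2. G_y = 10757/1959  [B, F, G are collinear ∩ DG ⟂ BF]
   → G = (20905/3918, 10757/1959)
3. A_x = 7/6  [A is the centroid of △FBE]
4. A_y = 1/3  [A is the centroid of △FBE]
   → A = (7/6, 1/3)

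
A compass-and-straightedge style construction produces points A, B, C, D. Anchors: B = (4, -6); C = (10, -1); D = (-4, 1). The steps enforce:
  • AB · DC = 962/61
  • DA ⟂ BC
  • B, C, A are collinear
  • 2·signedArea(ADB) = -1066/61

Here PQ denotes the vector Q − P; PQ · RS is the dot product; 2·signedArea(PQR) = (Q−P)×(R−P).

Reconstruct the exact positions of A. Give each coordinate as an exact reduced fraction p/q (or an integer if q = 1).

A = (166/61, -431/61)

1. A_x = 166/61  [B, C, A are collinear ∩ DA ⟂ BC]
2. A_y = -431/61  [B, C, A are collinear ∩ DA ⟂ BC]
   → A = (166/61, -431/61)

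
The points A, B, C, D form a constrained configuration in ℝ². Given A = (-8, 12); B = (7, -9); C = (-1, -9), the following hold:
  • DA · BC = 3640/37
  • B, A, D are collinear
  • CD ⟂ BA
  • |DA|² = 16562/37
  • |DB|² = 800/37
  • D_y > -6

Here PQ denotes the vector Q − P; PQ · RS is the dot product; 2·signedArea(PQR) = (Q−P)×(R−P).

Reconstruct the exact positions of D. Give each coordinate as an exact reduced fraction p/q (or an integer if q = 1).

1. D_x = 159/37  [B, A, D are collinear ∩ CD ⟂ BA]
2. D_y = -193/37  [B, A, D are collinear ∩ CD ⟂ BA]
   → D = (159/37, -193/37)

D = (159/37, -193/37)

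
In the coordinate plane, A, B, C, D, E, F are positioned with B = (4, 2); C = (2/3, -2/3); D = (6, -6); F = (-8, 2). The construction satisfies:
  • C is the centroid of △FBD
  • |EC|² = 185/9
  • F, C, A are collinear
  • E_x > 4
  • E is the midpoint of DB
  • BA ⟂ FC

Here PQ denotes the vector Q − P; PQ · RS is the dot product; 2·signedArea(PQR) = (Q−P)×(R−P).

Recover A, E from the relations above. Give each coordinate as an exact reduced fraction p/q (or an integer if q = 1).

1. A_x = 548/185  [F, C, A are collinear ∩ BA ⟂ FC]
2. A_y = -254/185  [F, C, A are collinear ∩ BA ⟂ FC]
   → A = (548/185, -254/185)
3. E_x = 5  [E is the midpoint of DB]
4. E_y = -2  [E is the midpoint of DB]
   → E = (5, -2)

A = (548/185, -254/185)
E = (5, -2)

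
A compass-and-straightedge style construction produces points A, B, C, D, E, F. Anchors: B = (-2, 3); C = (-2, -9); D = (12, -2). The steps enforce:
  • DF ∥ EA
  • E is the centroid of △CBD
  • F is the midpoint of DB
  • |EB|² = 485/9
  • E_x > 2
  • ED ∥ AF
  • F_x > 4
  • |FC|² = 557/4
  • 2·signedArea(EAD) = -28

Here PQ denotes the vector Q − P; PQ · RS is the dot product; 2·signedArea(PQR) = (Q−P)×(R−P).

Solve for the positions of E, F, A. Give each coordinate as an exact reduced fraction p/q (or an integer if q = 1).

1. E_x = 8/3  [E is the centroid of △CBD]
2. E_y = -8/3  [E is the centroid of △CBD]
   → E = (8/3, -8/3)
3. F_x = 5  [F is the midpoint of DB]
4. F_y = 1/2  [F is the midpoint of DB]
   → F = (5, 1/2)
5. A_x = -13/3  [ED ∥ AF ∩ DF ∥ EA]
6. A_y = -1/6  [ED ∥ AF ∩ DF ∥ EA]
   → A = (-13/3, -1/6)

A = (-13/3, -1/6)
E = (8/3, -8/3)
F = (5, 1/2)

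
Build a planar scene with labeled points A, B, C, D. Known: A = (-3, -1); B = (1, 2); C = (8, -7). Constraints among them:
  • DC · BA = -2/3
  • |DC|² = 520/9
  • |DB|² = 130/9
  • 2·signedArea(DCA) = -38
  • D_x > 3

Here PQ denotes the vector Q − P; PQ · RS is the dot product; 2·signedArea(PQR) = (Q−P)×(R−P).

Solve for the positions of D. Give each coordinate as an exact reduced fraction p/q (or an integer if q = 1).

1. D_x = 10/3  [DC · BA = -2/3 ∩ 2·signedArea(DCA) = -38]
2. D_y = -1  [DC · BA = -2/3 ∩ 2·signedArea(DCA) = -38]
   → D = (10/3, -1)

D = (10/3, -1)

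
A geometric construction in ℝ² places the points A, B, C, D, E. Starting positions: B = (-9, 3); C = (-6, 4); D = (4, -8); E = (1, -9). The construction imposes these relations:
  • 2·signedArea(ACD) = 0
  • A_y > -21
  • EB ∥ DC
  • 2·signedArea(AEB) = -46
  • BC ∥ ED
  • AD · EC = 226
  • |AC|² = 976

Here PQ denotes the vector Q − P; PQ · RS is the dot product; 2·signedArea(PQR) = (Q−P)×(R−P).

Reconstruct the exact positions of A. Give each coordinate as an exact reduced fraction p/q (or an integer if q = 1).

A = (14, -20)

1. A_x = 14  [2·signedArea(ACD) = 0 ∩ AD · EC = 226]
2. A_y = -20  [2·signedArea(ACD) = 0 ∩ AD · EC = 226]
   → A = (14, -20)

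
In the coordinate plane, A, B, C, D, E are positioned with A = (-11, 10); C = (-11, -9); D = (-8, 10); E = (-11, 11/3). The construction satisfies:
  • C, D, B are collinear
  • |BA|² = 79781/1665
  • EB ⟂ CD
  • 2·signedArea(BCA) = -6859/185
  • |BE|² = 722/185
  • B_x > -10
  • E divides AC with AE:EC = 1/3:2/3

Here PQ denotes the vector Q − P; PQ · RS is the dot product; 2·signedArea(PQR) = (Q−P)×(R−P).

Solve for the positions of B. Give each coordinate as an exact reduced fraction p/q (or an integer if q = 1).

B = (-1674/185, 1864/555)

1. B_x = -1674/185  [C, D, B are collinear ∩ EB ⟂ CD]
2. B_y = 1864/555  [C, D, B are collinear ∩ EB ⟂ CD]
   → B = (-1674/185, 1864/555)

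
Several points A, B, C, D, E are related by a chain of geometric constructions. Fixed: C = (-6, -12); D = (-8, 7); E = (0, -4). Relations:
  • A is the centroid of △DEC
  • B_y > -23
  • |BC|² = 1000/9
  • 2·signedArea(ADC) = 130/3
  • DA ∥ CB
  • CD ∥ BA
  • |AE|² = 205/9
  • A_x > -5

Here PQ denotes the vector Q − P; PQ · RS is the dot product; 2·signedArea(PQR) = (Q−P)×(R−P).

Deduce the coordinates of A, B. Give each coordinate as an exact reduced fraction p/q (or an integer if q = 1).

1. A_x = -14/3  [A is the centroid of △DEC]
2. A_y = -3  [A is the centroid of △DEC]
   → A = (-14/3, -3)
3. B_x = -8/3  [CD ∥ BA ∩ DA ∥ CB]
4. B_y = -22  [CD ∥ BA ∩ DA ∥ CB]
   → B = (-8/3, -22)

A = (-14/3, -3)
B = (-8/3, -22)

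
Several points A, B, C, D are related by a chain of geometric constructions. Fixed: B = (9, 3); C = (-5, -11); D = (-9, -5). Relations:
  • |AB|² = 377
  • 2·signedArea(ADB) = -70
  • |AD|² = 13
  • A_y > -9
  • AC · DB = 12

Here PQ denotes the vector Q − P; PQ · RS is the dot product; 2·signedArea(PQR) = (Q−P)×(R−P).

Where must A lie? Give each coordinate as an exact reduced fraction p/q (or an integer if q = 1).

A = (-7, -8)

1. A_x = -7  [AC · DB = 12 ∩ 2·signedArea(ADB) = -70]
2. A_y = -8  [AC · DB = 12 ∩ 2·signedArea(ADB) = -70]
   → A = (-7, -8)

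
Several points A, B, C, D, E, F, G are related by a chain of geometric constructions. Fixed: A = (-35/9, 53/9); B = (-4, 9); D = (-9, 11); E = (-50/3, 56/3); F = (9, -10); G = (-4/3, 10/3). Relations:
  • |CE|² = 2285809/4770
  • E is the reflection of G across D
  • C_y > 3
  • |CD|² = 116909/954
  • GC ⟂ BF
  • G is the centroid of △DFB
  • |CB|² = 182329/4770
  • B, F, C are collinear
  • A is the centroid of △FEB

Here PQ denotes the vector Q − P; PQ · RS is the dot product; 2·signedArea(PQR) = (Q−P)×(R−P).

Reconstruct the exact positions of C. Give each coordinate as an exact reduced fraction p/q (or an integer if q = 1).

1. C_x = -809/1590  [B, F, C are collinear ∩ GC ⟂ BF]
2. C_y = 6197/1590  [B, F, C are collinear ∩ GC ⟂ BF]
   → C = (-809/1590, 6197/1590)

C = (-809/1590, 6197/1590)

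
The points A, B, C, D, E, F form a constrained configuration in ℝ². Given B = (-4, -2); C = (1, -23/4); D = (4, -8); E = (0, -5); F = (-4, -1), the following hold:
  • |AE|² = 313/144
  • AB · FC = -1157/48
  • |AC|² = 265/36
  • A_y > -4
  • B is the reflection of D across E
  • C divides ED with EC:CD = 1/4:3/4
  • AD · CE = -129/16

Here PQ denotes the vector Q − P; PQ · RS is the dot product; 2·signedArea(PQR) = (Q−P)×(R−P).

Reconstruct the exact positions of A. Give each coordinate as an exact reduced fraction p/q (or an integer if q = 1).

1. A_x = -1  [AB · FC = -1157/48 ∩ AD · CE = -129/16]
2. A_y = -47/12  [AB · FC = -1157/48 ∩ AD · CE = -129/16]
   → A = (-1, -47/12)

A = (-1, -47/12)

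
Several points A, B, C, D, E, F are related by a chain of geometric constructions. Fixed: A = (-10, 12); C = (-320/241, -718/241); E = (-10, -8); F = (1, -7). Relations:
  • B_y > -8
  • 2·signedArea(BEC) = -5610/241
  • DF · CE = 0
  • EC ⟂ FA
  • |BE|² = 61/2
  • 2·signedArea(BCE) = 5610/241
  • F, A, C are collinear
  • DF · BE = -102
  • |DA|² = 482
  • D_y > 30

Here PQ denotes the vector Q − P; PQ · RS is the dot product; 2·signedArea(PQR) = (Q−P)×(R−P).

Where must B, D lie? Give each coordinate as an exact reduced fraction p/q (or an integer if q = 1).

B = (-9/2, -15/2)
D = (-21, 31)

1. B_x = -9/2  [line -1210/241·x + 2090/241·y + 10230/241 = 0 ∩ |BE|² = 61/2]
2. B_y = -15/2  [line -1210/241·x + 2090/241·y + 10230/241 = 0 ∩ |BE|² = 61/2]
   → B = (-9/2, -15/2)
3. D_x = -21  [DF · CE = 0 ∩ DF · BE = -102]
4. D_y = 31  [DF · CE = 0 ∩ DF · BE = -102]
   → D = (-21, 31)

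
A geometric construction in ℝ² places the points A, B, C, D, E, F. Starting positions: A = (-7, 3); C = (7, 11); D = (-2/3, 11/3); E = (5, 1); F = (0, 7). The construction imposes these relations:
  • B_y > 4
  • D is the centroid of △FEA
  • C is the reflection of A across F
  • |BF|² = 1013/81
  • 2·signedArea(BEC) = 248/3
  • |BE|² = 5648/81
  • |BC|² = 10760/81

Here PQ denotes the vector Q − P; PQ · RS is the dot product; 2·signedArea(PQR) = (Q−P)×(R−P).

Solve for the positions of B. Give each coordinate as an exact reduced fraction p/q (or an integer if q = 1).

B = (-23/9, 41/9)

1. B_x = -23/9  [line -10·x + 2·y + -104/3 = 0 ∩ |BE|² = 5648/81]
2. B_y = 41/9  [line -10·x + 2·y + -104/3 = 0 ∩ |BE|² = 5648/81]
   → B = (-23/9, 41/9)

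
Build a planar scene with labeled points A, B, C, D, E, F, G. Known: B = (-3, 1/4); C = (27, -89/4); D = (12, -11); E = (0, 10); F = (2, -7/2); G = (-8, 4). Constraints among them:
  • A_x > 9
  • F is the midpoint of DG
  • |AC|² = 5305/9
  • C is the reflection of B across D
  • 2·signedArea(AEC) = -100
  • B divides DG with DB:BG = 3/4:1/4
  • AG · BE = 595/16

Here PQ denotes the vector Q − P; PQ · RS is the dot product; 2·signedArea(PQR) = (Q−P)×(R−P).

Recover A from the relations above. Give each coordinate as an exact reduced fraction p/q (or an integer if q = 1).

1. A_x = 29/3  [2·signedArea(AEC) = -100 ∩ AG · BE = 595/16]
2. A_y = -21/4  [2·signedArea(AEC) = -100 ∩ AG · BE = 595/16]
   → A = (29/3, -21/4)

A = (29/3, -21/4)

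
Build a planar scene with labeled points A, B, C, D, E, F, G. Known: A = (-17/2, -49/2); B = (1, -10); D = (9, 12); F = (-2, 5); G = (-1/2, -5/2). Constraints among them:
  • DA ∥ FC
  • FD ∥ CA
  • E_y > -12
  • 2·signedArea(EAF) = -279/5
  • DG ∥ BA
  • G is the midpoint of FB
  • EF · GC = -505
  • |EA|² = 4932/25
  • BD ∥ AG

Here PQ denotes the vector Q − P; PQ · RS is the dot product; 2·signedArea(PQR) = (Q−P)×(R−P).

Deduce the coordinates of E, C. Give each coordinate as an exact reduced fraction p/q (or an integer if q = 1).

1. E_x = -37/10  [line -59/2·x + 13/2·y + -357/10 = 0 ∩ |EA|² = 4932/25]
2. E_y = -113/10  [line -59/2·x + 13/2·y + -357/10 = 0 ∩ |EA|² = 4932/25]
   → E = (-37/10, -113/10)
3. C_x = -39/2  [FD ∥ CA ∩ DA ∥ FC]
4. C_y = -63/2  [FD ∥ CA ∩ DA ∥ FC]
   → C = (-39/2, -63/2)

C = (-39/2, -63/2)
E = (-37/10, -113/10)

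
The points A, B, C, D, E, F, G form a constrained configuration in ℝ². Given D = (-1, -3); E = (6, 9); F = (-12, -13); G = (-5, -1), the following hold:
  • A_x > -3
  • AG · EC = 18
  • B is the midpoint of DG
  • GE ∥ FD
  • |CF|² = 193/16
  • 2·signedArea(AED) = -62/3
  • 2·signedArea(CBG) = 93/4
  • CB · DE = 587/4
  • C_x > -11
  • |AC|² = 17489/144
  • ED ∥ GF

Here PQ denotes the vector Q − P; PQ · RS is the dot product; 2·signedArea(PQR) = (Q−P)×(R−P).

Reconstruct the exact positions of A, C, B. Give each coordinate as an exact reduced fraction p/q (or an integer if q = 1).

1. B_x = -3  [B is the midpoint of DG]
2. B_y = -2  [B is the midpoint of DG]
   → B = (-3, -2)
3. C_x = -41/4  [CB · DE = 587/4 ∩ 2·signedArea(CBG) = 93/4]
4. C_y = -10  [CB · DE = 587/4 ∩ 2·signedArea(CBG) = 93/4]
   → C = (-41/4, -10)
5. A_x = -7/3  [2·signedArea(AED) = -62/3 ∩ AG · EC = 18]
6. A_y = -7/3  [2·signedArea(AED) = -62/3 ∩ AG · EC = 18]
   → A = (-7/3, -7/3)

A = (-7/3, -7/3)
B = (-3, -2)
C = (-41/4, -10)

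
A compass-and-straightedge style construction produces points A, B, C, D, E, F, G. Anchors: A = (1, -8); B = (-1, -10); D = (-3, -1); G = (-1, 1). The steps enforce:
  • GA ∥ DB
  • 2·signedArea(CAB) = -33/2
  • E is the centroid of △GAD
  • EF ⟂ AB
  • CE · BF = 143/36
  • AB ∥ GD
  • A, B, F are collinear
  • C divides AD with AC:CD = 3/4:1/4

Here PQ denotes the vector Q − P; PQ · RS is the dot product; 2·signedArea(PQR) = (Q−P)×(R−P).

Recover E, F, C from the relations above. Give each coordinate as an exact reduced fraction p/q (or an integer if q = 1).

1. E_x = -1  [E is the centroid of △GAD]
2. E_y = -8/3  [E is the centroid of △GAD]
   → E = (-1, -8/3)
3. F_x = 8/3  [A, B, F are collinear ∩ EF ⟂ AB]
4. F_y = -19/3  [A, B, F are collinear ∩ EF ⟂ AB]
   → F = (8/3, -19/3)
5. C_x = -2  [C divides AD with AC:CD = 3/4:1/4]
6. C_y = -11/4  [C divides AD with AC:CD = 3/4:1/4]
   → C = (-2, -11/4)

C = (-2, -11/4)
E = (-1, -8/3)
F = (8/3, -19/3)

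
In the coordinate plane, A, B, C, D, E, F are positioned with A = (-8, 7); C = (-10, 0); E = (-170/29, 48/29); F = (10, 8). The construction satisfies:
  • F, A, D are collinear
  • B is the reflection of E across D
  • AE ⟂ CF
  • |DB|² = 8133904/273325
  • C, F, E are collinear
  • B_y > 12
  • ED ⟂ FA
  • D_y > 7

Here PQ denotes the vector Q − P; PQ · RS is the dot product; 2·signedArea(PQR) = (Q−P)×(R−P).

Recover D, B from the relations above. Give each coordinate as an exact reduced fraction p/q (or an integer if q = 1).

B = (-60954/9425, 118272/9425)
D = (-58102/9425, 66936/9425)

1. D_x = -58102/9425  [F, A, D are collinear ∩ ED ⟂ FA]
2. D_y = 66936/9425  [F, A, D are collinear ∩ ED ⟂ FA]
   → D = (-58102/9425, 66936/9425)
3. B_x = -60954/9425  [B is the reflection of E across D]
4. B_y = 118272/9425  [B is the reflection of E across D]
   → B = (-60954/9425, 118272/9425)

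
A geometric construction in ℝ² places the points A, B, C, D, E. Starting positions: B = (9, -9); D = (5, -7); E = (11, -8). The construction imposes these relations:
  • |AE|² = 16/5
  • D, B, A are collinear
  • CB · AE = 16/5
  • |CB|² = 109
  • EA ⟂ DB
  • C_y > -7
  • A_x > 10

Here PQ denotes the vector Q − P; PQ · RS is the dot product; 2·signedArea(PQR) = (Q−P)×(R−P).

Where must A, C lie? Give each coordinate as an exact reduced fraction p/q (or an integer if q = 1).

1. A_x = 51/5  [D, B, A are collinear ∩ EA ⟂ DB]
2. A_y = -48/5  [D, B, A are collinear ∩ EA ⟂ DB]
   → A = (51/5, -48/5)
3. C_x = -1  [line -4/5·x + -8/5·y + -52/5 = 0 ∩ |CB|² = 109]
4. C_y = -6  [line -4/5·x + -8/5·y + -52/5 = 0 ∩ |CB|² = 109]
   → C = (-1, -6)

A = (51/5, -48/5)
C = (-1, -6)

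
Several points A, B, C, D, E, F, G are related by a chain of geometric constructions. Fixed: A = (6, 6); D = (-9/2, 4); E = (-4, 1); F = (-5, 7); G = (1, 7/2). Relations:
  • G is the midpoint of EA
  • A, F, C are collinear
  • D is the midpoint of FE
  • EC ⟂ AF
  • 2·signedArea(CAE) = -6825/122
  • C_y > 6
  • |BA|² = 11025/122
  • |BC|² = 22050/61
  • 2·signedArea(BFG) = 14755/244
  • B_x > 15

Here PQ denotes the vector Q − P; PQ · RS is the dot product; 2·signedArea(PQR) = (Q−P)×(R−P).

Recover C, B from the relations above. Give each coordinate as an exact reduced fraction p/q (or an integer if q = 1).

1. C_x = -423/122  [A, F, C are collinear ∩ EC ⟂ AF]
2. C_y = 837/122  [A, F, C are collinear ∩ EC ⟂ AF]
   → C = (-423/122, 837/122)
3. B_x = 1887/122  [line 7/2·x + 6·y + -20733/244 = 0 ∩ |BC|² = 22050/61]
4. B_y = 627/122  [line 7/2·x + 6·y + -20733/244 = 0 ∩ |BC|² = 22050/61]
   → B = (1887/122, 627/122)

B = (1887/122, 627/122)
C = (-423/122, 837/122)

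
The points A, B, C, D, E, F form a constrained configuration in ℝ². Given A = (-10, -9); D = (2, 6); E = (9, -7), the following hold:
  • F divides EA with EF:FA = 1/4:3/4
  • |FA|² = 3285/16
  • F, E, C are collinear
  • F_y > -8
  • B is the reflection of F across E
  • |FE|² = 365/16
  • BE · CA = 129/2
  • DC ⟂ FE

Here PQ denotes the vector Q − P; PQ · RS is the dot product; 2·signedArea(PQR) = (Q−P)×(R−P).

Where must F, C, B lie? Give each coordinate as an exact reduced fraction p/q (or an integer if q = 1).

B = (55/4, -13/2)
C = (1252/365, -2769/365)
F = (17/4, -15/2)

1. F_x = 17/4  [F divides EA with EF:FA = 1/4:3/4]
2. F_y = -15/2  [F divides EA with EF:FA = 1/4:3/4]
   → F = (17/4, -15/2)
3. C_x = 1252/365  [F, E, C are collinear ∩ DC ⟂ FE]
4. C_y = -2769/365  [F, E, C are collinear ∩ DC ⟂ FE]
   → C = (1252/365, -2769/365)
5. B_x = 55/4  [B is the reflection of F across E]
6. B_y = -13/2  [B is the reflection of F across E]
   → B = (55/4, -13/2)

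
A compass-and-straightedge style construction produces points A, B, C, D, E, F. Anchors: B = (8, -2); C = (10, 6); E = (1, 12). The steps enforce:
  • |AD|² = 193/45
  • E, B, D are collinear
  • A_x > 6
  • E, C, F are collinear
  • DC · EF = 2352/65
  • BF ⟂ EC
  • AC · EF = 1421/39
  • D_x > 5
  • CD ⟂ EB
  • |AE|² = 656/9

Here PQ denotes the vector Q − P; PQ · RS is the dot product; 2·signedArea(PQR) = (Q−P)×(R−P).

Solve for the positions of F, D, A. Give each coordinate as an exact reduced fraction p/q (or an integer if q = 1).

A = (19/3, 16/3)
D = (26/5, 18/5)
F = (160/13, 58/13)

1. F_x = 160/13  [E, C, F are collinear ∩ BF ⟂ EC]
2. F_y = 58/13  [E, C, F are collinear ∩ BF ⟂ EC]
   → F = (160/13, 58/13)
3. D_x = 26/5  [E, B, D are collinear ∩ CD ⟂ EB]
4. D_y = 18/5  [E, B, D are collinear ∩ CD ⟂ EB]
   → D = (26/5, 18/5)
5. A_x = 19/3  [line -147/13·x + 98/13·y + 1225/39 = 0 ∩ |AD|² = 193/45]
6. A_y = 16/3  [line -147/13·x + 98/13·y + 1225/39 = 0 ∩ |AD|² = 193/45]
   → A = (19/3, 16/3)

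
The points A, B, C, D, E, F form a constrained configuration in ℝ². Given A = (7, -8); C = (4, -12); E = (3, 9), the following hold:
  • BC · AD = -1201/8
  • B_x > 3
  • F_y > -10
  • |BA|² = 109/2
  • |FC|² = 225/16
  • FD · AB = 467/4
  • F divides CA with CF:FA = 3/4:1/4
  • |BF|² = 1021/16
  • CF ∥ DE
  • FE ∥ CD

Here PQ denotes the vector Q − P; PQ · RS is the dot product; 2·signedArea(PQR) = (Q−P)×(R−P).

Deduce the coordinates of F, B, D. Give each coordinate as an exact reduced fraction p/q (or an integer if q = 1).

1. F_x = 25/4  [F divides CA with CF:FA = 3/4:1/4]
2. F_y = -9  [F divides CA with CF:FA = 3/4:1/4]
   → F = (25/4, -9)
3. D_x = 3/4  [CF ∥ DE ∩ FE ∥ CD]
4. D_y = 6  [CF ∥ DE ∩ FE ∥ CD]
   → D = (3/4, 6)
5. B_x = 7/2  [BC · AD = -1201/8 ∩ FD · AB = 467/4]
6. B_y = -3/2  [BC · AD = -1201/8 ∩ FD · AB = 467/4]
   → B = (7/2, -3/2)

B = (7/2, -3/2)
D = (3/4, 6)
F = (25/4, -9)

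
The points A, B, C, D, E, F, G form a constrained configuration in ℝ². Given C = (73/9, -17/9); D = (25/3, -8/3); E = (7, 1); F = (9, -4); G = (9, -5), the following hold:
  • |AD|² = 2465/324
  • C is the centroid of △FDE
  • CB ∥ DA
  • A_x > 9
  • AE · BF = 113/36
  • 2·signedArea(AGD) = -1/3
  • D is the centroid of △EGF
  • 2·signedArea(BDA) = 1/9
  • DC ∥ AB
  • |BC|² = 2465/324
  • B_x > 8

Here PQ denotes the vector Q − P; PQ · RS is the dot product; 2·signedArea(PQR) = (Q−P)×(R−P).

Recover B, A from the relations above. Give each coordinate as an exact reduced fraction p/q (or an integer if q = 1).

1. A_x = 83/9  [line -7/3·x + -2/3·y + 18 = 0 ∩ |AD|² = 2465/324]
2. A_y = -95/18  [line -7/3·x + -2/3·y + 18 = 0 ∩ |AD|² = 2465/324]
   → A = (83/9, -95/18)
3. B_x = 9  [2·signedArea(BDA) = 1/9 ∩ DC ∥ AB]
4. B_y = -9/2  [2·signedArea(BDA) = 1/9 ∩ DC ∥ AB]
   → B = (9, -9/2)

A = (83/9, -95/18)
B = (9, -9/2)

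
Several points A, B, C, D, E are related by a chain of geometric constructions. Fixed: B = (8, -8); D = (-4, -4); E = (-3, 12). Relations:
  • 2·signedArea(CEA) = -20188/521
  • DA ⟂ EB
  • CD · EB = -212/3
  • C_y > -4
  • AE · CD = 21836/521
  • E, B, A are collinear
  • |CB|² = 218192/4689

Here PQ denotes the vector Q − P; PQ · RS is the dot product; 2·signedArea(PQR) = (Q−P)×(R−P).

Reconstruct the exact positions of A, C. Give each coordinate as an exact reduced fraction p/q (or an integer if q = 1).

1. A_x = 1836/521  [E, B, A are collinear ∩ DA ⟂ EB]
2. A_y = 72/521  [E, B, A are collinear ∩ DA ⟂ EB]
   → A = (1836/521, 72/521)
3. C_x = 3920/1563  [2·signedArea(CEA) = -20188/521 ∩ AE · CD = 21836/521]
4. C_y = -2060/521  [2·signedArea(CEA) = -20188/521 ∩ AE · CD = 21836/521]
   → C = (3920/1563, -2060/521)

A = (1836/521, 72/521)
C = (3920/1563, -2060/521)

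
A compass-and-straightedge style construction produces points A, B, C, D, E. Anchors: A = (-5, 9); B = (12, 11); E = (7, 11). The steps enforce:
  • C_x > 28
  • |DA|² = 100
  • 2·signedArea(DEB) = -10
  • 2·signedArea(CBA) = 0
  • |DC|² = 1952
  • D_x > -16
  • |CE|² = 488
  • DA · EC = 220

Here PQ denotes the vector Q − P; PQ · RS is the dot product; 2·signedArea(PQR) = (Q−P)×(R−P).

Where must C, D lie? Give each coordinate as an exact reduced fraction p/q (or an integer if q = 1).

1. C_x = 29  [line 2·x + -17·y + 163 = 0 ∩ |CE|² = 488]
2. C_y = 13  [line 2·x + -17·y + 163 = 0 ∩ |CE|² = 488]
   → C = (29, 13)
3. D_x = -15  [DA · EC = 220 ∩ 2·signedArea(DEB) = -10]
4. D_y = 9  [DA · EC = 220 ∩ 2·signedArea(DEB) = -10]
   → D = (-15, 9)

C = (29, 13)
D = (-15, 9)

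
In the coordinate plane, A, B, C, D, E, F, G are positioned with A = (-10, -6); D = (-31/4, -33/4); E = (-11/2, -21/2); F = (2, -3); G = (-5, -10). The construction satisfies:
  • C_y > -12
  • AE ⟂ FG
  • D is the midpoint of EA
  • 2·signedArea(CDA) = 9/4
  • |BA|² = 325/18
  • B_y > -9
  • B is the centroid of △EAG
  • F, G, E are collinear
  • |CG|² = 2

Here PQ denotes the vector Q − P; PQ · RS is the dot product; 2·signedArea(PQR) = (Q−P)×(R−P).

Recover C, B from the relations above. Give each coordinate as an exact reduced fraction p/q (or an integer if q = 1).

B = (-41/6, -53/6)
C = (-6, -11)

1. C_x = -6  [line -9/4·x + -9/4·y + -153/4 = 0 ∩ |CG|² = 2]
2. C_y = -11  [line -9/4·x + -9/4·y + -153/4 = 0 ∩ |CG|² = 2]
   → C = (-6, -11)
3. B_x = -41/6  [B is the centroid of △EAG]
4. B_y = -53/6  [B is the centroid of △EAG]
   → B = (-41/6, -53/6)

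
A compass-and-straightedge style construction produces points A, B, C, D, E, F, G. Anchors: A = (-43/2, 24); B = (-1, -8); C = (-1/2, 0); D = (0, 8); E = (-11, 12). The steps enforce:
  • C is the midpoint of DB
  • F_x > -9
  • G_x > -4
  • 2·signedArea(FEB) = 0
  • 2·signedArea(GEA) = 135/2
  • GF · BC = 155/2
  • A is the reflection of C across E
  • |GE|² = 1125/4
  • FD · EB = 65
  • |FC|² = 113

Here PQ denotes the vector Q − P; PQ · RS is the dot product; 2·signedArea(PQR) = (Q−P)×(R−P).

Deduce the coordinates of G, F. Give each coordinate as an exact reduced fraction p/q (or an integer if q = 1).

F = (-17/2, 7)
G = (-7/2, -3)

1. G_x = -7/2  [line -12·x + -21/2·y + -147/2 = 0 ∩ |GE|² = 1125/4]
2. G_y = -3  [line -12·x + -21/2·y + -147/2 = 0 ∩ |GE|² = 1125/4]
   → G = (-7/2, -3)
3. F_x = -17/2  [GF · BC = 155/2 ∩ 2·signedArea(FEB) = 0]
4. F_y = 7  [GF · BC = 155/2 ∩ 2·signedArea(FEB) = 0]
   → F = (-17/2, 7)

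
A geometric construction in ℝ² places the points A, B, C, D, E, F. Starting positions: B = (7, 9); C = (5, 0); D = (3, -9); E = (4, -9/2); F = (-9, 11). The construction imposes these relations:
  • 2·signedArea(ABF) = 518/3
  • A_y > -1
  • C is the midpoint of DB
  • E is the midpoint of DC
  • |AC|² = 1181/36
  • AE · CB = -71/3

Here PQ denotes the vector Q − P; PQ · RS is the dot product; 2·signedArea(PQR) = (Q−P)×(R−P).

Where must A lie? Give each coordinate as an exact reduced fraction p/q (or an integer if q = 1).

1. A_x = -2/3  [2·signedArea(ABF) = 518/3 ∩ AE · CB = -71/3]
2. A_y = -5/6  [2·signedArea(ABF) = 518/3 ∩ AE · CB = -71/3]
   → A = (-2/3, -5/6)

A = (-2/3, -5/6)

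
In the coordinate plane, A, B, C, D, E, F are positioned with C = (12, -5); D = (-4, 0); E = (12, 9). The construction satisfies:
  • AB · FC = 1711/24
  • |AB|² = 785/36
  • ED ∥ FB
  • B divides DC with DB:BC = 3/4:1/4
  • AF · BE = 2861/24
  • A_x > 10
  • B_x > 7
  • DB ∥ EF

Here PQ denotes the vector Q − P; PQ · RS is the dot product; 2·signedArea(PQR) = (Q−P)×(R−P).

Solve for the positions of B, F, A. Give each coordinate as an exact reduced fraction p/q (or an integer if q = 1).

A = (32/3, 1/12)
B = (8, -15/4)
F = (24, 21/4)

1. B_x = 8  [B divides DC with DB:BC = 3/4:1/4]
2. B_y = -15/4  [B divides DC with DB:BC = 3/4:1/4]
   → B = (8, -15/4)
3. F_x = 24  [ED ∥ FB ∩ DB ∥ EF]
4. F_y = 21/4  [ED ∥ FB ∩ DB ∥ EF]
   → F = (24, 21/4)
5. A_x = 32/3  [AB · FC = 1711/24 ∩ AF · BE = 2861/24]
6. A_y = 1/12  [AB · FC = 1711/24 ∩ AF · BE = 2861/24]
   → A = (32/3, 1/12)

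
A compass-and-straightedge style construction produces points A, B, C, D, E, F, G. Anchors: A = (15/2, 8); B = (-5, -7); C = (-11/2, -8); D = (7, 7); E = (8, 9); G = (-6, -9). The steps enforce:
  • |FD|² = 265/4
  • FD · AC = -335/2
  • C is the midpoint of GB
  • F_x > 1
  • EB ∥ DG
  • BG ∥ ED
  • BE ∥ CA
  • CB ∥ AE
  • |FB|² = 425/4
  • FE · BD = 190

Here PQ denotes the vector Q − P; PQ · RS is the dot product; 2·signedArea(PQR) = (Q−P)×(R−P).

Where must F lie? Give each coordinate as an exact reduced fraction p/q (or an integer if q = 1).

1. F_x = 3/2  [FE · BD = 190 ∩ FD · AC = -335/2]
2. F_y = 1  [FE · BD = 190 ∩ FD · AC = -335/2]
   → F = (3/2, 1)

F = (3/2, 1)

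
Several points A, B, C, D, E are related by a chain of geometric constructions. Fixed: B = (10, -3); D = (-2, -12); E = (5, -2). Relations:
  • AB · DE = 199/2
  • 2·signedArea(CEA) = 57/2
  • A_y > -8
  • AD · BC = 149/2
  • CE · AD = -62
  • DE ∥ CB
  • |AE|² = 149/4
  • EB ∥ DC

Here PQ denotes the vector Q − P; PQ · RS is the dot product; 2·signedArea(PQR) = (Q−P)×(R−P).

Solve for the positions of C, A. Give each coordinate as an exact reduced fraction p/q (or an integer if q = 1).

1. C_x = 3  [DE ∥ CB ∩ EB ∥ DC]
2. C_y = -13  [DE ∥ CB ∩ EB ∥ DC]
   → C = (3, -13)
3. A_x = 3/2  [AD · BC = 149/2 ∩ CE · AD = -62]
4. A_y = -7  [AD · BC = 149/2 ∩ CE · AD = -62]
   → A = (3/2, -7)

A = (3/2, -7)
C = (3, -13)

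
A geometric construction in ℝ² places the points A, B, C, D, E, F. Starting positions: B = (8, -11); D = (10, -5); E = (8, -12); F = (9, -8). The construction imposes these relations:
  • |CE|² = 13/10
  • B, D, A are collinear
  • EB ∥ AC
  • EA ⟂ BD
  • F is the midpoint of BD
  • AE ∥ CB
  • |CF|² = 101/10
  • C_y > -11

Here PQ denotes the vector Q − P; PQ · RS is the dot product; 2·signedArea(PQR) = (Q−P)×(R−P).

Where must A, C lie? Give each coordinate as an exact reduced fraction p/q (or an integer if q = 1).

1. A_x = 77/10  [B, D, A are collinear ∩ EA ⟂ BD]
2. A_y = -119/10  [B, D, A are collinear ∩ EA ⟂ BD]
   → A = (77/10, -119/10)
3. C_x = 77/10  [AE ∥ CB ∩ EB ∥ AC]
4. C_y = -109/10  [AE ∥ CB ∩ EB ∥ AC]
   → C = (77/10, -109/10)

A = (77/10, -119/10)
C = (77/10, -109/10)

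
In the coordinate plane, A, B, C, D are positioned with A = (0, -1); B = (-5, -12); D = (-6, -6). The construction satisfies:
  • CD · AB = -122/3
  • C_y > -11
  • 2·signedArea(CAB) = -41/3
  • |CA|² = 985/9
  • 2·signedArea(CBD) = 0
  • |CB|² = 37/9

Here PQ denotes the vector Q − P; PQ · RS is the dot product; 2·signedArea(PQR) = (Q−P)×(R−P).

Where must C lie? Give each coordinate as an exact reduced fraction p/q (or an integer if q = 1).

C = (-16/3, -10)

1. C_x = -16/3  [2·signedArea(CBD) = 0 ∩ CD · AB = -122/3]
2. C_y = -10  [2·signedArea(CBD) = 0 ∩ CD · AB = -122/3]
   → C = (-16/3, -10)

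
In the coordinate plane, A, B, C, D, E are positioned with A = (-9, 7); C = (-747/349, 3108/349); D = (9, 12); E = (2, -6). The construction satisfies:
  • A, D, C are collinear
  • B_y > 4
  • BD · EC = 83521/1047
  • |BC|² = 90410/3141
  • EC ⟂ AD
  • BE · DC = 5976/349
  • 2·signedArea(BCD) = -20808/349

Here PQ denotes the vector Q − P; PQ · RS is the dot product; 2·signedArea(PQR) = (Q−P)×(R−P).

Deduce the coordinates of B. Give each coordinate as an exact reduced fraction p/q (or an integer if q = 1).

B = (2/3, 13/3)

1. B_x = 2/3  [BD · EC = 83521/1047 ∩ BE · DC = 5976/349]
2. B_y = 13/3  [BD · EC = 83521/1047 ∩ BE · DC = 5976/349]
   → B = (2/3, 13/3)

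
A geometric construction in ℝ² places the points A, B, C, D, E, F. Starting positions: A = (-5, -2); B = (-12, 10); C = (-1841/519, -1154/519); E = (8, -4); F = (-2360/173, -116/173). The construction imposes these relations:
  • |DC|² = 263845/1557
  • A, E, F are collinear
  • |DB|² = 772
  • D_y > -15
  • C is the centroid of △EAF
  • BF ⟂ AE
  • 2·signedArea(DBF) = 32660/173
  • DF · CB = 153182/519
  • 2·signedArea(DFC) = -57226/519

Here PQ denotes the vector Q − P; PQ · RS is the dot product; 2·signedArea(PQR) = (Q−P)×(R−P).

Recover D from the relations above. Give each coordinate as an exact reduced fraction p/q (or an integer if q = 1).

D = (2, -14)

1. D_x = 2  [2·signedArea(DFC) = -57226/519 ∩ DF · CB = 153182/519]
2. D_y = -14  [2·signedArea(DFC) = -57226/519 ∩ DF · CB = 153182/519]
   → D = (2, -14)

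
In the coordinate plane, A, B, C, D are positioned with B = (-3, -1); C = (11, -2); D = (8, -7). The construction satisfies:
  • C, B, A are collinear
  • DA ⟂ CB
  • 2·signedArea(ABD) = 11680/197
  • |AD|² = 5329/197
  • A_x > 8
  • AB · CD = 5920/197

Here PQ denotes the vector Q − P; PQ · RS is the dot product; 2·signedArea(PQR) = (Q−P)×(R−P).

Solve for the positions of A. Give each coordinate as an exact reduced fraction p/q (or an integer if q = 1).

A = (1649/197, -357/197)

1. A_x = 1649/197  [C, B, A are collinear ∩ DA ⟂ CB]
2. A_y = -357/197  [C, B, A are collinear ∩ DA ⟂ CB]
   → A = (1649/197, -357/197)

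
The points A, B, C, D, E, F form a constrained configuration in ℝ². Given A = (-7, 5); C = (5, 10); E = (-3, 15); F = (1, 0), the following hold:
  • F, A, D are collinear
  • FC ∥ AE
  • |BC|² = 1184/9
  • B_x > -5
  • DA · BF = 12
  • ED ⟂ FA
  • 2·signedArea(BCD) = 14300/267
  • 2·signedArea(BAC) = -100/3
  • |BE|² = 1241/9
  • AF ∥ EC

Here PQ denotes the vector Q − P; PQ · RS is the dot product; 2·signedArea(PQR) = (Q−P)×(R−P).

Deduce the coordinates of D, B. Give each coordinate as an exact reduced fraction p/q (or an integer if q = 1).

B = (-13/3, 10/3)
D = (-767/89, 535/89)

1. D_x = -767/89  [F, A, D are collinear ∩ ED ⟂ FA]
2. D_y = 535/89  [F, A, D are collinear ∩ ED ⟂ FA]
   → D = (-767/89, 535/89)
3. B_x = -13/3  [2·signedArea(BCD) = 14300/267 ∩ 2·signedArea(BAC) = -100/3]
4. B_y = 10/3  [2·signedArea(BCD) = 14300/267 ∩ 2·signedArea(BAC) = -100/3]
   → B = (-13/3, 10/3)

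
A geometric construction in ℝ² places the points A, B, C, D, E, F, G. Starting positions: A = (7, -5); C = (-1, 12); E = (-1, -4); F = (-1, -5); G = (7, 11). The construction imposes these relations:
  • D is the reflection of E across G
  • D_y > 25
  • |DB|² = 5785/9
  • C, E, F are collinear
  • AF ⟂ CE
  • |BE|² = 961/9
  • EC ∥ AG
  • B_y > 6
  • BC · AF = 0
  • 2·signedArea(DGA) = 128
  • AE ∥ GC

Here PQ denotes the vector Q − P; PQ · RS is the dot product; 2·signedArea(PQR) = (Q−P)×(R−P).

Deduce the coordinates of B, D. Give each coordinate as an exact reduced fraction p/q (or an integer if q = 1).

B = (-1, 19/3)
D = (15, 26)

1. B_x = -1  [BC · AF = 0]
2. B_y = 19/3  [|BE|² = 961/9]
   → B = (-1, 19/3)
3. D_x = 15  [D is the reflection of E across G]
4. D_y = 26  [D is the reflection of E across G]
   → D = (15, 26)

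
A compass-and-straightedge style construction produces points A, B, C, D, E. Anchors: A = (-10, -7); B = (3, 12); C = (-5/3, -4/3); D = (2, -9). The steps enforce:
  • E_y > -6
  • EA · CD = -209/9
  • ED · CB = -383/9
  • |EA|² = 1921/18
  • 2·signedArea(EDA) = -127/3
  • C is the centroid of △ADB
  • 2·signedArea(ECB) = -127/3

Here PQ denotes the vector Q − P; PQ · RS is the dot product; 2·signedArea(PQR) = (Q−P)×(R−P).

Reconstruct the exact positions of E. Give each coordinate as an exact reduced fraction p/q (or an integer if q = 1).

E = (1/6, -31/6)

1. E_x = 1/6  [2·signedArea(EDA) = -127/3 ∩ ED · CB = -383/9]
2. E_y = -31/6  [2·signedArea(EDA) = -127/3 ∩ ED · CB = -383/9]
   → E = (1/6, -31/6)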